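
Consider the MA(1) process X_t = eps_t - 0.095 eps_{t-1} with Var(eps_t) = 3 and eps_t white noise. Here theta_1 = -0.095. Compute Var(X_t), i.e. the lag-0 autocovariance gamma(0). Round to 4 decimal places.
\gamma(0) = 3.0271

For an MA(q) process X_t = eps_t + sum_i theta_i eps_{t-i} with
Var(eps_t) = sigma^2, the variance is
  gamma(0) = sigma^2 * (1 + sum_i theta_i^2).
  sum_i theta_i^2 = (-0.095)^2 = 0.009025.
  gamma(0) = 3 * (1 + 0.009025) = 3 * 1.009025 = 3.027075, which rounds to 3.0271.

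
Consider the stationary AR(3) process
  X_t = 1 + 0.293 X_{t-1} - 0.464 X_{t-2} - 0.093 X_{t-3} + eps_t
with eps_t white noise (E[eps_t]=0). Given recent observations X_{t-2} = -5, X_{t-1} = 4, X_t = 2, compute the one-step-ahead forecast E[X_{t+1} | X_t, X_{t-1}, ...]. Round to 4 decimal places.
E[X_{t+1} \mid \mathcal F_t] = 0.1950

For an AR(p) model X_t = c + sum_i phi_i X_{t-i} + eps_t, the
one-step-ahead conditional mean is
  E[X_{t+1} | X_t, ...] = c + sum_i phi_i X_{t+1-i}.
Substitute known values:
  E[X_{t+1} | ...] = 1 + (0.293) * (2) + (-0.464) * (4) + (-0.093) * (-5)
                   = 0.1950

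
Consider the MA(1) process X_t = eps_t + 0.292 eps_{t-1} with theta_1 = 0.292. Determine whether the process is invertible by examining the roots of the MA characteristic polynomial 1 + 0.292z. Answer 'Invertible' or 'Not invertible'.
\text{Invertible}

The MA(q) characteristic polynomial is P(z) = 1 + 0.292z.
Invertibility requires all roots to lie outside the unit circle, i.e. |z| > 1 for every root.
This is linear in z: 1 + (0.292) z = 0  =>  z = -1/(0.292) = -3.424658,  |z| = 3.424658.
Moduli of all roots: 3.4247.
All moduli strictly greater than 1? Yes.
Verdict: Invertible.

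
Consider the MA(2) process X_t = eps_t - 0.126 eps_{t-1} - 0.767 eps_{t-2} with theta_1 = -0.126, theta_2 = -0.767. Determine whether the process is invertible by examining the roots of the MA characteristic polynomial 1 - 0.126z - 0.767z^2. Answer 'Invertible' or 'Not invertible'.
\text{Invertible}

The MA(q) characteristic polynomial is P(z) = 1 - 0.126z - 0.767z^2.
Invertibility requires all roots to lie outside the unit circle, i.e. |z| > 1 for every root.
Set 1 + (-0.126) z + (-0.767) z^2 = 0, i.e. a z^2 + b z + c = 0 with a = -0.767, b = -0.126, c = 1.
Discriminant D = b^2 - 4ac = (-0.126)^2 - 4*(-0.767)*1 = 0.015876 - (-3.068) = 3.083876.
D >= 0, so the roots are real: z = (-b +/- sqrt(D)) / (2a) = (0.126 +/- 1.756097) / (-1.534).
  z_1 = (0.126 + 1.756097) / (-1.534) = -1.2269,   |z_1| = 1.2269.
  z_2 = (0.126 - 1.756097) / (-1.534) = 1.0626,   |z_2| = 1.0626.
Moduli of all roots: 1.2269, 1.0626.
All moduli strictly greater than 1? Yes.
Verdict: Invertible.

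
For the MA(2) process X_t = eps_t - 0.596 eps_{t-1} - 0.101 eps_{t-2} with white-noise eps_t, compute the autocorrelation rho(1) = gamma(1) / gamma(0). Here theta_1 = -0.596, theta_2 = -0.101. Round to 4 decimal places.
\rho(1) = -0.3924

For an MA(q) process with theta_0 = 1, the autocovariance is
  gamma(k) = sigma^2 * sum_{i=0..q-k} theta_i * theta_{i+k},
and rho(k) = gamma(k) / gamma(0). Sigma^2 cancels.
  numerator   = (1)*(-0.596) + (-0.596)*(-0.101) = -0.535804.
  denominator = (1)^2 + (-0.596)^2 + (-0.101)^2 = 1.365417.
  rho(1) = -0.535804 / 1.365417 = -0.3924.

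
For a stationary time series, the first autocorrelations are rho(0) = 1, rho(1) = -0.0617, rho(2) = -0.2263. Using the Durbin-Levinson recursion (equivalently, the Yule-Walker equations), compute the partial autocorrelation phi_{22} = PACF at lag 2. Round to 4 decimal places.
\phi_{22} = -0.2310

The PACF at lag k is phi_{kk}, the last component of the solution
to the Yule-Walker system G_k phi = r_k where
  (G_k)_{ij} = rho(|i - j|), (r_k)_i = rho(i), i,j = 1..k.
Equivalently, Durbin-Levinson gives phi_{kk} iteratively:
  phi_{11} = rho(1)
  phi_{kk} = [rho(k) - sum_{j=1..k-1} phi_{k-1,j} rho(k-j)]
            / [1 - sum_{j=1..k-1} phi_{k-1,j} rho(j)],
  phi_{k,j} = phi_{k-1,j} - phi_{kk} phi_{k-1,k-j},  j = 1..k-1.
Step k = 1:
  phi_11 = rho(1) = -0.0617.
Step k = 2:
  phi_22 = [rho(2) - phi_11 rho(1)] / [1 - phi_11 rho(1)] = [-0.2263 - (-0.0617)(-0.0617)] / [1 - (-0.0617)(-0.0617)]
         = -0.23010689 / 0.99619311 = -0.231.
Therefore phi_{22} = -0.2310.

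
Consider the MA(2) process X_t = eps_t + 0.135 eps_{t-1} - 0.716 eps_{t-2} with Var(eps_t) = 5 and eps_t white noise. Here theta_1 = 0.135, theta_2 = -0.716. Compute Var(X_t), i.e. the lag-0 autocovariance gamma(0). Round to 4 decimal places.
\gamma(0) = 7.6544

For an MA(q) process X_t = eps_t + sum_i theta_i eps_{t-i} with
Var(eps_t) = sigma^2, the variance is
  gamma(0) = sigma^2 * (1 + sum_i theta_i^2).
  sum_i theta_i^2 = (0.135)^2 + (-0.716)^2 = 0.018225 + 0.512656 = 0.530881.
  gamma(0) = 5 * (1 + 0.530881) = 5 * 1.530881 = 7.654405, which rounds to 7.6544.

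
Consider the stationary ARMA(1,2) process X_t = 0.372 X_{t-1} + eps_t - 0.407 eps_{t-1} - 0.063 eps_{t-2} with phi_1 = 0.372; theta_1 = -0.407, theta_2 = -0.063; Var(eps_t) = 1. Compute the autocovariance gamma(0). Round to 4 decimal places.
\gamma(0) = 1.0079

Multiply the model equation by X_{t-k} and take expectations. With theta_0 = psi_0 = 1 and psi_j the MA(infinity) weights, this gives
  gamma(k) - sum_i phi_i gamma(k-i) = c_k,
  c_k = sigma^2 * sum_{j=k..q} theta_j psi_{j-k}   (c_k = 0 for k > q),
using gamma(-m) = gamma(m).
psi-weights needed (psi_j = theta_j + sum_i phi_i psi_{j-i}):
  psi_1 = theta_1 + phi_1 = -0.407 + (0.372) = -0.035
  psi_2 = theta_2 + phi_1 psi_1 = -0.063 + (0.372)(-0.035) = -0.07602
Right-hand sides:
  c_0 = sigma^2 (1 + theta_1 psi_1 + theta_2 psi_2) = 1 * (1 + (-0.407)(-0.035) + (-0.063)(-0.07602)) = 1 * 1.019034 = 1.019034
  c_1 = sigma^2 (theta_1 + theta_2 psi_1) = 1 * (-0.407 + (-0.063)(-0.035)) = -0.404795
  c_2 = sigma^2 theta_2 = 1 * (-0.063) = -0.063
Equations for k = 0 and k = 1 (AR order 1):
  gamma(0) = phi_1 gamma(1) + c_0
  gamma(1) = phi_1 gamma(0) + c_1
Substituting the second into the first: gamma(0) (1 - phi_1^2) = c_0 + phi_1 c_1, so
  gamma(0) = (c_0 + phi_1 c_1) / (1 - phi_1^2) = (1.019034 + (0.372)(-0.404795)) / (1 - (0.372)^2) = 0.868451 / 0.861616 = 1.007932.
Therefore gamma(0) = 1.0079 (to 4 decimal places).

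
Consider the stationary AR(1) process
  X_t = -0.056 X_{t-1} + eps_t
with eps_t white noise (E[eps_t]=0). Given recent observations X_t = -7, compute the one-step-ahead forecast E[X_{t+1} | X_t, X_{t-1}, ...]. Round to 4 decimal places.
E[X_{t+1} \mid \mathcal F_t] = 0.3920

For an AR(p) model X_t = c + sum_i phi_i X_{t-i} + eps_t, the
one-step-ahead conditional mean is
  E[X_{t+1} | X_t, ...] = c + sum_i phi_i X_{t+1-i}.
Substitute known values:
  E[X_{t+1} | ...] = (-0.056) * (-7)
                   = 0.3920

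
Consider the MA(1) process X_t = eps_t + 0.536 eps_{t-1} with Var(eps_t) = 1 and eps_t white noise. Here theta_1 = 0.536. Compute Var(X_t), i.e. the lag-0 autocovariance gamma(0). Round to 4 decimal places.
\gamma(0) = 1.2873

For an MA(q) process X_t = eps_t + sum_i theta_i eps_{t-i} with
Var(eps_t) = sigma^2, the variance is
  gamma(0) = sigma^2 * (1 + sum_i theta_i^2).
  sum_i theta_i^2 = (0.536)^2 = 0.287296.
  gamma(0) = 1 * (1 + 0.287296) = 1 * 1.287296 = 1.287296, which rounds to 1.2873.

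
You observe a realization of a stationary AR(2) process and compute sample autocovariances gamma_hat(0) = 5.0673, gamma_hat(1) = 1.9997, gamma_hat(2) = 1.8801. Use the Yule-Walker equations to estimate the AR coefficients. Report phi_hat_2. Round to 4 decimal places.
\hat\phi_{2} = 0.2550

The Yule-Walker equations for an AR(p) process read, in matrix form,
  Gamma_p phi = r_p,   with   (Gamma_p)_{ij} = gamma(|i - j|),
                       (r_p)_i = gamma(i),   i,j = 1..p.
Substitute the sample gammas (Toeplitz matrix and right-hand side of size 2):
  Gamma_p = [[5.0673, 1.9997], [1.9997, 5.0673]]
  r_p     = [1.9997, 1.8801]
Written out:
  5.0673 phi_1 + 1.9997 phi_2 = 1.9997
  1.9997 phi_1 + 5.0673 phi_2 = 1.8801
Solve by Cramer's rule:
  det = gamma(0)^2 - gamma(1)^2 = (5.0673)^2 - (1.9997)^2 = 25.67752929 - 3.99880009 = 21.6787292
  phi_hat_1 = [gamma(1) gamma(0) - gamma(1) gamma(2)] / det = [(1.9997)(5.0673) - (1.9997)(1.8801)] / 21.6787292 = 6.37344384 / 21.6787292 = 0.294
  phi_hat_2 = [gamma(0) gamma(2) - gamma(1)^2] / det = [(5.0673)(1.8801) - (1.9997)^2] / 21.6787292 = 5.52823064 / 21.6787292 = 0.255
So phi_hat = [0.2940, 0.2550].
Therefore phi_hat_2 = 0.2550.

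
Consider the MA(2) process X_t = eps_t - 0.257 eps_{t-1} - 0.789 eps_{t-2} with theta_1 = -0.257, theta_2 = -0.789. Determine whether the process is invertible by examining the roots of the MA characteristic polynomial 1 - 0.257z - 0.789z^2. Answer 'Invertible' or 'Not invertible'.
\text{Not invertible}

The MA(q) characteristic polynomial is P(z) = 1 - 0.257z - 0.789z^2.
Invertibility requires all roots to lie outside the unit circle, i.e. |z| > 1 for every root.
Set 1 + (-0.257) z + (-0.789) z^2 = 0, i.e. a z^2 + b z + c = 0 with a = -0.789, b = -0.257, c = 1.
Discriminant D = b^2 - 4ac = (-0.257)^2 - 4*(-0.789)*1 = 0.066049 - (-3.156) = 3.222049.
D >= 0, so the roots are real: z = (-b +/- sqrt(D)) / (2a) = (0.257 +/- 1.795007) / (-1.578).
  z_1 = (0.257 + 1.795007) / (-1.578) = -1.3004,   |z_1| = 1.3004.
  z_2 = (0.257 - 1.795007) / (-1.578) = 0.9747,   |z_2| = 0.9747.
Moduli of all roots: 1.3004, 0.9747.
All moduli strictly greater than 1? No.
Verdict: Not invertible.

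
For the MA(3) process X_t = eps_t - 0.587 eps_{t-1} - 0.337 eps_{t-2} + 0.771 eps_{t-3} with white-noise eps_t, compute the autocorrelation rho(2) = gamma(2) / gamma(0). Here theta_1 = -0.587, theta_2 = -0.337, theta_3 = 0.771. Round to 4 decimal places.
\rho(2) = -0.3847

For an MA(q) process with theta_0 = 1, the autocovariance is
  gamma(k) = sigma^2 * sum_{i=0..q-k} theta_i * theta_{i+k},
and rho(k) = gamma(k) / gamma(0). Sigma^2 cancels.
  numerator   = (1)*(-0.337) + (-0.587)*(0.771) = -0.789577.
  denominator = (1)^2 + (-0.587)^2 + (-0.337)^2 + (0.771)^2 = 2.052579.
  rho(2) = -0.789577 / 2.052579 = -0.3847.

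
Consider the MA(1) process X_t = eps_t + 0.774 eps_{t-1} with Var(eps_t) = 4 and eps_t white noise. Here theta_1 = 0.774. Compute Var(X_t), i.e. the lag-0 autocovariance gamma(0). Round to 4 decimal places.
\gamma(0) = 6.3963

For an MA(q) process X_t = eps_t + sum_i theta_i eps_{t-i} with
Var(eps_t) = sigma^2, the variance is
  gamma(0) = sigma^2 * (1 + sum_i theta_i^2).
  sum_i theta_i^2 = (0.774)^2 = 0.599076.
  gamma(0) = 4 * (1 + 0.599076) = 4 * 1.599076 = 6.396304, which rounds to 6.3963.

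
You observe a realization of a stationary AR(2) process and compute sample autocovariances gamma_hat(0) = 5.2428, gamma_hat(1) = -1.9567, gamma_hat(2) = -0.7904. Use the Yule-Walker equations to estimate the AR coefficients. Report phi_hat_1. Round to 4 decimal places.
\hat\phi_{1} = -0.4990

The Yule-Walker equations for an AR(p) process read, in matrix form,
  Gamma_p phi = r_p,   with   (Gamma_p)_{ij} = gamma(|i - j|),
                       (r_p)_i = gamma(i),   i,j = 1..p.
Substitute the sample gammas (Toeplitz matrix and right-hand side of size 2):
  Gamma_p = [[5.2428, -1.9567], [-1.9567, 5.2428]]
  r_p     = [-1.9567, -0.7904]
Written out:
  5.2428 phi_1 - 1.9567 phi_2 = -1.9567
  -1.9567 phi_1 + 5.2428 phi_2 = -0.7904
Solve by Cramer's rule:
  det = gamma(0)^2 - gamma(1)^2 = (5.2428)^2 - (-1.9567)^2 = 27.48695184 - 3.82867489 = 23.65827695
  phi_hat_1 = [gamma(1) gamma(0) - gamma(1) gamma(2)] / det = [(-1.9567)(5.2428) - (-1.9567)(-0.7904)] / 23.65827695 = -11.80516244 / 23.65827695 = -0.499
  phi_hat_2 = [gamma(0) gamma(2) - gamma(1)^2] / det = [(5.2428)(-0.7904) - (-1.9567)^2] / 23.65827695 = -7.97258401 / 23.65827695 = -0.337
So phi_hat = [-0.4990, -0.3370].
Therefore phi_hat_1 = -0.4990.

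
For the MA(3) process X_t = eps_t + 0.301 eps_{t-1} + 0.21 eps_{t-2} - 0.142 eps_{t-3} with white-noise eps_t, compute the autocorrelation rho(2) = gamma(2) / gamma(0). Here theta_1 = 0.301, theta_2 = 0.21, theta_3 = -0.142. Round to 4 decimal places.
\rho(2) = 0.1448

For an MA(q) process with theta_0 = 1, the autocovariance is
  gamma(k) = sigma^2 * sum_{i=0..q-k} theta_i * theta_{i+k},
and rho(k) = gamma(k) / gamma(0). Sigma^2 cancels.
  numerator   = (1)*(0.21) + (0.301)*(-0.142) = 0.167258.
  denominator = (1)^2 + (0.301)^2 + (0.21)^2 + (-0.142)^2 = 1.154865.
  rho(2) = 0.167258 / 1.154865 = 0.1448.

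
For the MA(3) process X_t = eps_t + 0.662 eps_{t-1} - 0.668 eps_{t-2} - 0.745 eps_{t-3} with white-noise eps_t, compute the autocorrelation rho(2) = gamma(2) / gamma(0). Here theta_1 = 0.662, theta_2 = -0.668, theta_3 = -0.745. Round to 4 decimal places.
\rho(2) = -0.4760

For an MA(q) process with theta_0 = 1, the autocovariance is
  gamma(k) = sigma^2 * sum_{i=0..q-k} theta_i * theta_{i+k},
and rho(k) = gamma(k) / gamma(0). Sigma^2 cancels.
  numerator   = (1)*(-0.668) + (0.662)*(-0.745) = -1.16119.
  denominator = (1)^2 + (0.662)^2 + (-0.668)^2 + (-0.745)^2 = 2.439493.
  rho(2) = -1.16119 / 2.439493 = -0.4760.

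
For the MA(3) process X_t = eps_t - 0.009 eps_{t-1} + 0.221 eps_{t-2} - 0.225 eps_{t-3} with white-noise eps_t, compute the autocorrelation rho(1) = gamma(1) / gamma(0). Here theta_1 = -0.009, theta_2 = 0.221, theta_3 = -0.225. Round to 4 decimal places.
\rho(1) = -0.0552

For an MA(q) process with theta_0 = 1, the autocovariance is
  gamma(k) = sigma^2 * sum_{i=0..q-k} theta_i * theta_{i+k},
and rho(k) = gamma(k) / gamma(0). Sigma^2 cancels.
  numerator   = (1)*(-0.009) + (-0.009)*(0.221) + (0.221)*(-0.225) = -0.060714.
  denominator = (1)^2 + (-0.009)^2 + (0.221)^2 + (-0.225)^2 = 1.099547.
  rho(1) = -0.060714 / 1.099547 = -0.0552.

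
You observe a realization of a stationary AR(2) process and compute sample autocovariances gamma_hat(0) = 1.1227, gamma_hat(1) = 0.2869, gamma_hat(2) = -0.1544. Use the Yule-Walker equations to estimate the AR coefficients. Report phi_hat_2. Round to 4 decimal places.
\hat\phi_{2} = -0.2170

The Yule-Walker equations for an AR(p) process read, in matrix form,
  Gamma_p phi = r_p,   with   (Gamma_p)_{ij} = gamma(|i - j|),
                       (r_p)_i = gamma(i),   i,j = 1..p.
Substitute the sample gammas (Toeplitz matrix and right-hand side of size 2):
  Gamma_p = [[1.1227, 0.2869], [0.2869, 1.1227]]
  r_p     = [0.2869, -0.1544]
Written out:
  1.1227 phi_1 + 0.2869 phi_2 = 0.2869
  0.2869 phi_1 + 1.1227 phi_2 = -0.1544
Solve by Cramer's rule:
  det = gamma(0)^2 - gamma(1)^2 = (1.1227)^2 - (0.2869)^2 = 1.26045529 - 0.08231161 = 1.17814368
  phi_hat_1 = [gamma(1) gamma(0) - gamma(1) gamma(2)] / det = [(0.2869)(1.1227) - (0.2869)(-0.1544)] / 1.17814368 = 0.36639999 / 1.17814368 = 0.311
  phi_hat_2 = [gamma(0) gamma(2) - gamma(1)^2] / det = [(1.1227)(-0.1544) - (0.2869)^2] / 1.17814368 = -0.25565649 / 1.17814368 = -0.217
So phi_hat = [0.3110, -0.2170].
Therefore phi_hat_2 = -0.2170.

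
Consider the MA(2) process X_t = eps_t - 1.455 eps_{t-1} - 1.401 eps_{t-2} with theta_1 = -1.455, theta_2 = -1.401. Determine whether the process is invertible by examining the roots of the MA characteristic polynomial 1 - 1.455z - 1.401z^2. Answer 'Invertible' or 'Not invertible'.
\text{Not invertible}

The MA(q) characteristic polynomial is P(z) = 1 - 1.455z - 1.401z^2.
Invertibility requires all roots to lie outside the unit circle, i.e. |z| > 1 for every root.
Set 1 + (-1.455) z + (-1.401) z^2 = 0, i.e. a z^2 + b z + c = 0 with a = -1.401, b = -1.455, c = 1.
Discriminant D = b^2 - 4ac = (-1.455)^2 - 4*(-1.401)*1 = 2.117025 - (-5.604) = 7.721025.
D >= 0, so the roots are real: z = (-b +/- sqrt(D)) / (2a) = (1.455 +/- 2.778673) / (-2.802).
  z_1 = (1.455 + 2.778673) / (-2.802) = -1.5109,   |z_1| = 1.5109.
  z_2 = (1.455 - 2.778673) / (-2.802) = 0.4724,   |z_2| = 0.4724.
Moduli of all roots: 1.5109, 0.4724.
All moduli strictly greater than 1? No.
Verdict: Not invertible.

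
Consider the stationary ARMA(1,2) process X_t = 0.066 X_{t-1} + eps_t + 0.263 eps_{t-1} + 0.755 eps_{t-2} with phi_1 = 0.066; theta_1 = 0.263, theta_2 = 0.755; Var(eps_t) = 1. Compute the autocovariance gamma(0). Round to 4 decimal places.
\gamma(0) = 1.7142

Multiply the model equation by X_{t-k} and take expectations. With theta_0 = psi_0 = 1 and psi_j the MA(infinity) weights, this gives
  gamma(k) - sum_i phi_i gamma(k-i) = c_k,
  c_k = sigma^2 * sum_{j=k..q} theta_j psi_{j-k}   (c_k = 0 for k > q),
using gamma(-m) = gamma(m).
psi-weights needed (psi_j = theta_j + sum_i phi_i psi_{j-i}):
  psi_1 = theta_1 + phi_1 = 0.263 + (0.066) = 0.329
  psi_2 = theta_2 + phi_1 psi_1 = 0.755 + (0.066)(0.329) = 0.776714
Right-hand sides:
  c_0 = sigma^2 (1 + theta_1 psi_1 + theta_2 psi_2) = 1 * (1 + (0.263)(0.329) + (0.755)(0.776714)) = 1 * 1.672946 = 1.672946
  c_1 = sigma^2 (theta_1 + theta_2 psi_1) = 1 * (0.263 + (0.755)(0.329)) = 0.511395
  c_2 = sigma^2 theta_2 = 1 * (0.755) = 0.755
Equations for k = 0 and k = 1 (AR order 1):
  gamma(0) = phi_1 gamma(1) + c_0
  gamma(1) = phi_1 gamma(0) + c_1
Substituting the second into the first: gamma(0) (1 - phi_1^2) = c_0 + phi_1 c_1, so
  gamma(0) = (c_0 + phi_1 c_1) / (1 - phi_1^2) = (1.672946 + (0.066)(0.511395)) / (1 - (0.066)^2) = 1.706698 / 0.995644 = 1.714165.
Therefore gamma(0) = 1.7142 (to 4 decimal places).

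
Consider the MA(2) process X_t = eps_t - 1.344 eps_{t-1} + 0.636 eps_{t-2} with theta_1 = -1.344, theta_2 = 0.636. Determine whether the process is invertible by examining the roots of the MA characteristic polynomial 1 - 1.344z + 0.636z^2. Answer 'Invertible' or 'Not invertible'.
\text{Invertible}

The MA(q) characteristic polynomial is P(z) = 1 - 1.344z + 0.636z^2.
Invertibility requires all roots to lie outside the unit circle, i.e. |z| > 1 for every root.
Set 1 + (-1.344) z + (0.636) z^2 = 0, i.e. a z^2 + b z + c = 0 with a = 0.636, b = -1.344, c = 1.
Discriminant D = b^2 - 4ac = (-1.344)^2 - 4*(0.636)*1 = 1.806336 - (2.544) = -0.737664.
D < 0, so the roots are the complex-conjugate pair z = (-b +/- i sqrt(-D)) / (2a) = 1.0566 +/- 0.6752i.
For a conjugate pair |z|^2 = z * conj(z) = (product of roots) = c/a = 1/(0.636) = 1.572327, so |z| = sqrt(1.572327) = 1.2539 for both roots.
Moduli of all roots: 1.2539, 1.2539.
All moduli strictly greater than 1? Yes.
Verdict: Invertible.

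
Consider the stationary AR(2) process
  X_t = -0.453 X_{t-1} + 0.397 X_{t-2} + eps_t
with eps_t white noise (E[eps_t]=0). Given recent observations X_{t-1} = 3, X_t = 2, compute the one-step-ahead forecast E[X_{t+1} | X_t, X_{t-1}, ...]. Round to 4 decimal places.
E[X_{t+1} \mid \mathcal F_t] = 0.2850

For an AR(p) model X_t = c + sum_i phi_i X_{t-i} + eps_t, the
one-step-ahead conditional mean is
  E[X_{t+1} | X_t, ...] = c + sum_i phi_i X_{t+1-i}.
Substitute known values:
  E[X_{t+1} | ...] = (-0.453) * (2) + (0.397) * (3)
                   = 0.2850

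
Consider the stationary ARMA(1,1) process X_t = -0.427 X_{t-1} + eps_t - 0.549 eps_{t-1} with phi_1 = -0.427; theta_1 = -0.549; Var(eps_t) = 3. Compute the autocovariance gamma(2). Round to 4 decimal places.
\gamma(2) = 1.8875

Multiply the model equation by X_{t-k} and take expectations. With theta_0 = psi_0 = 1 and psi_j the MA(infinity) weights, this gives
  gamma(k) - sum_i phi_i gamma(k-i) = c_k,
  c_k = sigma^2 * sum_{j=k..q} theta_j psi_{j-k}   (c_k = 0 for k > q),
using gamma(-m) = gamma(m).
psi-weights needed (psi_j = theta_j + sum_i phi_i psi_{j-i}):
  psi_1 = theta_1 + phi_1 = -0.549 + (-0.427) = -0.976
Right-hand sides:
  c_0 = sigma^2 (1 + theta_1 psi_1) = 3 * (1 + (-0.549)(-0.976)) = 3 * 1.535824 = 4.607472
  c_1 = sigma^2 theta_1 = 3 * (-0.549) = -1.647
  c_2 = 0
Equations for k = 0 and k = 1 (AR order 1):
  gamma(0) = phi_1 gamma(1) + c_0
  gamma(1) = phi_1 gamma(0) + c_1
Substituting the second into the first: gamma(0) (1 - phi_1^2) = c_0 + phi_1 c_1, so
  gamma(0) = (c_0 + phi_1 c_1) / (1 - phi_1^2) = (4.607472 + (-0.427)(-1.647)) / (1 - (-0.427)^2) = 5.310741 / 0.817671 = 6.494961.
  gamma(1) = phi_1 gamma(0) + c_1 = (-0.427)(6.494961) + (-1.647) = -4.420348.
For k = 2 (> q): gamma(2) = phi_1 gamma(1) = (-0.427)(-4.420348) = 1.887489.
Therefore gamma(2) = 1.8875 (to 4 decimal places).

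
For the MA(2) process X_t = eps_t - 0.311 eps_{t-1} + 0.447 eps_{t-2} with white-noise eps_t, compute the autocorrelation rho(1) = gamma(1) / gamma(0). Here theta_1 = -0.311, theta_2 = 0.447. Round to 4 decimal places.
\rho(1) = -0.3471

For an MA(q) process with theta_0 = 1, the autocovariance is
  gamma(k) = sigma^2 * sum_{i=0..q-k} theta_i * theta_{i+k},
and rho(k) = gamma(k) / gamma(0). Sigma^2 cancels.
  numerator   = (1)*(-0.311) + (-0.311)*(0.447) = -0.450017.
  denominator = (1)^2 + (-0.311)^2 + (0.447)^2 = 1.29653.
  rho(1) = -0.450017 / 1.29653 = -0.3471.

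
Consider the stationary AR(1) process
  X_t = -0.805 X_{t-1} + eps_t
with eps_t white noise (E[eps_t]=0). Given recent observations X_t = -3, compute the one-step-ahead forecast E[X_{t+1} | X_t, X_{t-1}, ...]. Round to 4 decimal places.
E[X_{t+1} \mid \mathcal F_t] = 2.4150

For an AR(p) model X_t = c + sum_i phi_i X_{t-i} + eps_t, the
one-step-ahead conditional mean is
  E[X_{t+1} | X_t, ...] = c + sum_i phi_i X_{t+1-i}.
Substitute known values:
  E[X_{t+1} | ...] = (-0.805) * (-3)
                   = 2.4150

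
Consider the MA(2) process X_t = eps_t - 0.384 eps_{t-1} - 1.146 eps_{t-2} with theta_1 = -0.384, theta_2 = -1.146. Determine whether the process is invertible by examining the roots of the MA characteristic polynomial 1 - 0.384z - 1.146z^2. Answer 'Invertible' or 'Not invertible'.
\text{Not invertible}

The MA(q) characteristic polynomial is P(z) = 1 - 0.384z - 1.146z^2.
Invertibility requires all roots to lie outside the unit circle, i.e. |z| > 1 for every root.
Set 1 + (-0.384) z + (-1.146) z^2 = 0, i.e. a z^2 + b z + c = 0 with a = -1.146, b = -0.384, c = 1.
Discriminant D = b^2 - 4ac = (-0.384)^2 - 4*(-1.146)*1 = 0.147456 - (-4.584) = 4.731456.
D >= 0, so the roots are real: z = (-b +/- sqrt(D)) / (2a) = (0.384 +/- 2.175191) / (-2.292).
  z_1 = (0.384 + 2.175191) / (-2.292) = -1.1166,   |z_1| = 1.1166.
  z_2 = (0.384 - 2.175191) / (-2.292) = 0.7815,   |z_2| = 0.7815.
Moduli of all roots: 1.1166, 0.7815.
All moduli strictly greater than 1? No.
Verdict: Not invertible.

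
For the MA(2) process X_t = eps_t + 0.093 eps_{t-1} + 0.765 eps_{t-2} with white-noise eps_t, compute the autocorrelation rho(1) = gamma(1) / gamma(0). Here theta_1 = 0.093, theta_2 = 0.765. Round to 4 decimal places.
\rho(1) = 0.1030

For an MA(q) process with theta_0 = 1, the autocovariance is
  gamma(k) = sigma^2 * sum_{i=0..q-k} theta_i * theta_{i+k},
and rho(k) = gamma(k) / gamma(0). Sigma^2 cancels.
  numerator   = (1)*(0.093) + (0.093)*(0.765) = 0.164145.
  denominator = (1)^2 + (0.093)^2 + (0.765)^2 = 1.593874.
  rho(1) = 0.164145 / 1.593874 = 0.1030.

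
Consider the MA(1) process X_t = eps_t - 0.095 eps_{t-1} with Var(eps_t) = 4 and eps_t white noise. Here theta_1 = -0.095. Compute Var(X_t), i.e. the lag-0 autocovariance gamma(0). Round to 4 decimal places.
\gamma(0) = 4.0361

For an MA(q) process X_t = eps_t + sum_i theta_i eps_{t-i} with
Var(eps_t) = sigma^2, the variance is
  gamma(0) = sigma^2 * (1 + sum_i theta_i^2).
  sum_i theta_i^2 = (-0.095)^2 = 0.009025.
  gamma(0) = 4 * (1 + 0.009025) = 4 * 1.009025 = 4.0361.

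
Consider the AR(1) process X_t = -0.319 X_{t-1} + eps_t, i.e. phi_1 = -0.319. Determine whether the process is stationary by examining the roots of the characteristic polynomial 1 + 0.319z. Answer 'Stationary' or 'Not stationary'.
\text{Stationary}

The AR(p) characteristic polynomial is P(z) = 1 + 0.319z.
Stationarity requires all roots to lie outside the unit circle, i.e. |z| > 1 for every root.
This is linear in z: 1 + (0.319) z = 0  =>  z = -1/(0.319) = -3.134796,  |z| = 3.134796.
Moduli of all roots: 3.1348.
All moduli strictly greater than 1? Yes.
Verdict: Stationary.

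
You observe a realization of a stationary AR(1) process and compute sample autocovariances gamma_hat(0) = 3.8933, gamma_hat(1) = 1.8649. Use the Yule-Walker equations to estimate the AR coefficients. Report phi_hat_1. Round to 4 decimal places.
\hat\phi_{1} = 0.4790

The Yule-Walker equations for an AR(p) process read, in matrix form,
  Gamma_p phi = r_p,   with   (Gamma_p)_{ij} = gamma(|i - j|),
                       (r_p)_i = gamma(i),   i,j = 1..p.
Substitute the sample gammas (Toeplitz matrix and right-hand side of size 1):
  Gamma_p = [[3.8933]]
  r_p     = [1.8649]
With p = 1 this is the single equation gamma(0) phi_1 = gamma(1):
  phi_hat_1 = gamma(1) / gamma(0) = 1.8649 / 3.8933 = 0.4790.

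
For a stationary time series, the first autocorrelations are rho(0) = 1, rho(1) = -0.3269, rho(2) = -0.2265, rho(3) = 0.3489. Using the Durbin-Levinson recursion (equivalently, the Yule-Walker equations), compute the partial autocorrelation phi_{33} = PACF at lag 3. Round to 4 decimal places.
\phi_{33} = 0.1629

The PACF at lag k is phi_{kk}, the last component of the solution
to the Yule-Walker system G_k phi = r_k where
  (G_k)_{ij} = rho(|i - j|), (r_k)_i = rho(i), i,j = 1..k.
Equivalently, Durbin-Levinson gives phi_{kk} iteratively:
  phi_{11} = rho(1)
  phi_{kk} = [rho(k) - sum_{j=1..k-1} phi_{k-1,j} rho(k-j)]
            / [1 - sum_{j=1..k-1} phi_{k-1,j} rho(j)],
  phi_{k,j} = phi_{k-1,j} - phi_{kk} phi_{k-1,k-j},  j = 1..k-1.
Step k = 1:
  phi_11 = rho(1) = -0.3269.
Step k = 2:
  phi_22 = [rho(2) - phi_11 rho(1)] / [1 - phi_11 rho(1)] = [-0.2265 - (-0.3269)(-0.3269)] / [1 - (-0.3269)(-0.3269)]
         = -0.33336361 / 0.89313639 = -0.373251.
  Update: phi_21 = phi_11 - phi_22 phi_11 = -0.3269 - (-0.373251)(-0.3269) = -0.448916.
Step k = 3:
  phi_33 = [rho(3) - phi_21 rho(2) - phi_22 rho(1)] / [1 - phi_21 rho(1) - phi_22 rho(2)]
    numerator   = 0.3489 - (-0.448916)(-0.2265) - (-0.373251)(-0.3269) = 0.12520503
    denominator = 1 - (-0.448916)(-0.3269) - (-0.373251)(-0.2265) = 0.76870825
  phi_33 = 0.12520503 / 0.76870825 = 0.1629.
Therefore phi_{33} = 0.1629.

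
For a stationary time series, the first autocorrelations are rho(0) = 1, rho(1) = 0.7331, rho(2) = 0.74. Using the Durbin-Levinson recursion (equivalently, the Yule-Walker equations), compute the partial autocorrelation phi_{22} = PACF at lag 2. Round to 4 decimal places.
\phi_{22} = 0.4379

The PACF at lag k is phi_{kk}, the last component of the solution
to the Yule-Walker system G_k phi = r_k where
  (G_k)_{ij} = rho(|i - j|), (r_k)_i = rho(i), i,j = 1..k.
Equivalently, Durbin-Levinson gives phi_{kk} iteratively:
  phi_{11} = rho(1)
  phi_{kk} = [rho(k) - sum_{j=1..k-1} phi_{k-1,j} rho(k-j)]
            / [1 - sum_{j=1..k-1} phi_{k-1,j} rho(j)],
  phi_{k,j} = phi_{k-1,j} - phi_{kk} phi_{k-1,k-j},  j = 1..k-1.
Step k = 1:
  phi_11 = rho(1) = 0.7331.
Step k = 2:
  phi_22 = [rho(2) - phi_11 rho(1)] / [1 - phi_11 rho(1)] = [0.74 - (0.7331)(0.7331)] / [1 - (0.7331)(0.7331)]
         = 0.20256439 / 0.46256439 = 0.4379.
Therefore phi_{22} = 0.4379.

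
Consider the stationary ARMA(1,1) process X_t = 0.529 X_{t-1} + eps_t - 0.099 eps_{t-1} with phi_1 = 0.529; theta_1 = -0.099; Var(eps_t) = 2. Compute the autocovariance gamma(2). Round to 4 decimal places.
\gamma(2) = 0.5986

Multiply the model equation by X_{t-k} and take expectations. With theta_0 = psi_0 = 1 and psi_j the MA(infinity) weights, this gives
  gamma(k) - sum_i phi_i gamma(k-i) = c_k,
  c_k = sigma^2 * sum_{j=k..q} theta_j psi_{j-k}   (c_k = 0 for k > q),
using gamma(-m) = gamma(m).
psi-weights needed (psi_j = theta_j + sum_i phi_i psi_{j-i}):
  psi_1 = theta_1 + phi_1 = -0.099 + (0.529) = 0.43
Right-hand sides:
  c_0 = sigma^2 (1 + theta_1 psi_1) = 2 * (1 + (-0.099)(0.43)) = 2 * 0.95743 = 1.91486
  c_1 = sigma^2 theta_1 = 2 * (-0.099) = -0.198
  c_2 = 0
Equations for k = 0 and k = 1 (AR order 1):
  gamma(0) = phi_1 gamma(1) + c_0
  gamma(1) = phi_1 gamma(0) + c_1
Substituting the second into the first: gamma(0) (1 - phi_1^2) = c_0 + phi_1 c_1, so
  gamma(0) = (c_0 + phi_1 c_1) / (1 - phi_1^2) = (1.91486 + (0.529)(-0.198)) / (1 - (0.529)^2) = 1.810118 / 0.720159 = 2.513498.
  gamma(1) = phi_1 gamma(0) + c_1 = (0.529)(2.513498) + (-0.198) = 1.13164.
For k = 2 (> q): gamma(2) = phi_1 gamma(1) = (0.529)(1.13164) = 0.598638.
Therefore gamma(2) = 0.5986 (to 4 decimal places).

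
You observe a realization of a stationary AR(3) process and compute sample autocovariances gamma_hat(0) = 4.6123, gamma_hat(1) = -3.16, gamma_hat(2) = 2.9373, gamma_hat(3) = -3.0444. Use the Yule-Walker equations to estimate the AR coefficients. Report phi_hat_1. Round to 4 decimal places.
\hat\phi_{1} = -0.3730

The Yule-Walker equations for an AR(p) process read, in matrix form,
  Gamma_p phi = r_p,   with   (Gamma_p)_{ij} = gamma(|i - j|),
                       (r_p)_i = gamma(i),   i,j = 1..p.
Substitute the sample gammas (Toeplitz matrix and right-hand side of size 3):
  Gamma_p = [[4.6123, -3.16, 2.9373], [-3.16, 4.6123, -3.16], [2.9373, -3.16, 4.6123]]
  r_p     = [-3.16, 2.9373, -3.0444]
Written out (R1..R3):
  (R1) 4.6123 phi_1 - 3.16 phi_2 + 2.9373 phi_3 = -3.16
  (R2) -3.16 phi_1 + 4.6123 phi_2 - 3.16 phi_3 = 2.9373
  (R3) 2.9373 phi_1 - 3.16 phi_2 + 4.6123 phi_3 = -3.0444
Gaussian elimination:
  R2 <- R2 - (-3.16/4.6123) R1 = R2 - (-0.685125) R1:  2.447306 phi_2 - 1.147584 phi_3 = 0.772306
  R3 <- R3 - (2.9373/4.6123) R1 = R3 - (0.636841) R1:  -1.147584 phi_2 + 2.741708 phi_3 = -1.031984
  R3 <- R3 - (-1.147584/2.447306) R2 = R3 - (-0.468917) R2:  2.203587 phi_3 = -0.669836
Back-substitution:
  phi_hat_3 = -0.669836 / 2.203587 = -0.303975
  phi_hat_2 = (0.772306 - (-1.147584)(-0.303975)) / 2.447306 = 0.173035
  phi_hat_1 = (-3.16 - (-3.16)(0.173035) - (2.9373)(-0.303975)) / 4.6123 = -0.37299
So phi_hat = [-0.3730, 0.1730, -0.3040].
Therefore phi_hat_1 = -0.3730.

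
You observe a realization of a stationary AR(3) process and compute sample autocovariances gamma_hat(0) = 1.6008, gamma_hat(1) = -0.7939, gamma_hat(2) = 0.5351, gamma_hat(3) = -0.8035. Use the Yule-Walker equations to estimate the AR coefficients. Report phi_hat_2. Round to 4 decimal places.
\hat\phi_{2} = -0.0580

The Yule-Walker equations for an AR(p) process read, in matrix form,
  Gamma_p phi = r_p,   with   (Gamma_p)_{ij} = gamma(|i - j|),
                       (r_p)_i = gamma(i),   i,j = 1..p.
Substitute the sample gammas (Toeplitz matrix and right-hand side of size 3):
  Gamma_p = [[1.6008, -0.7939, 0.5351], [-0.7939, 1.6008, -0.7939], [0.5351, -0.7939, 1.6008]]
  r_p     = [-0.7939, 0.5351, -0.8035]
Written out (R1..R3):
  (R1) 1.6008 phi_1 - 0.7939 phi_2 + 0.5351 phi_3 = -0.7939
  (R2) -0.7939 phi_1 + 1.6008 phi_2 - 0.7939 phi_3 = 0.5351
  (R3) 0.5351 phi_1 - 0.7939 phi_2 + 1.6008 phi_3 = -0.8035
Gaussian elimination:
  R2 <- R2 - (-0.7939/1.6008) R1 = R2 - (-0.49594) R1:  1.207074 phi_2 - 0.528523 phi_3 = 0.141374
  R3 <- R3 - (0.5351/1.6008) R1 = R3 - (0.33427) R1:  -0.528523 phi_2 + 1.421932 phi_3 = -0.538123
  R3 <- R3 - (-0.528523/1.207074) R2 = R3 - (-0.437855) R2:  1.190516 phi_3 = -0.476222
Back-substitution:
  phi_hat_3 = -0.476222 / 1.190516 = -0.400013
  phi_hat_2 = (0.141374 - (-0.528523)(-0.400013)) / 1.207074 = -0.058027
  phi_hat_1 = (-0.7939 - (-0.7939)(-0.058027) - (0.5351)(-0.400013)) / 1.6008 = -0.391005
So phi_hat = [-0.3910, -0.0580, -0.4000].
Therefore phi_hat_2 = -0.0580.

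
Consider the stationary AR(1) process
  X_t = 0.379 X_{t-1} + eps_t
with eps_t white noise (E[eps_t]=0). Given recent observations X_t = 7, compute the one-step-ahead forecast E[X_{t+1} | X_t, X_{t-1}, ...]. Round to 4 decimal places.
E[X_{t+1} \mid \mathcal F_t] = 2.6530

For an AR(p) model X_t = c + sum_i phi_i X_{t-i} + eps_t, the
one-step-ahead conditional mean is
  E[X_{t+1} | X_t, ...] = c + sum_i phi_i X_{t+1-i}.
Substitute known values:
  E[X_{t+1} | ...] = (0.379) * (7)
                   = 2.6530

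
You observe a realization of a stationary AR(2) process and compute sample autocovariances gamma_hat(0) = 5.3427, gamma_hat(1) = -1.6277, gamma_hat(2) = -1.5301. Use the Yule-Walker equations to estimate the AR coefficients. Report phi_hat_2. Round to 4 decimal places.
\hat\phi_{2} = -0.4180

The Yule-Walker equations for an AR(p) process read, in matrix form,
  Gamma_p phi = r_p,   with   (Gamma_p)_{ij} = gamma(|i - j|),
                       (r_p)_i = gamma(i),   i,j = 1..p.
Substitute the sample gammas (Toeplitz matrix and right-hand side of size 2):
  Gamma_p = [[5.3427, -1.6277], [-1.6277, 5.3427]]
  r_p     = [-1.6277, -1.5301]
Written out:
  5.3427 phi_1 - 1.6277 phi_2 = -1.6277
  -1.6277 phi_1 + 5.3427 phi_2 = -1.5301
Solve by Cramer's rule:
  det = gamma(0)^2 - gamma(1)^2 = (5.3427)^2 - (-1.6277)^2 = 28.54444329 - 2.64940729 = 25.895036
  phi_hat_1 = [gamma(1) gamma(0) - gamma(1) gamma(2)] / det = [(-1.6277)(5.3427) - (-1.6277)(-1.5301)] / 25.895036 = -11.18685656 / 25.895036 = -0.432
  phi_hat_2 = [gamma(0) gamma(2) - gamma(1)^2] / det = [(5.3427)(-1.5301) - (-1.6277)^2] / 25.895036 = -10.82427256 / 25.895036 = -0.418
So phi_hat = [-0.4320, -0.4180].
Therefore phi_hat_2 = -0.4180.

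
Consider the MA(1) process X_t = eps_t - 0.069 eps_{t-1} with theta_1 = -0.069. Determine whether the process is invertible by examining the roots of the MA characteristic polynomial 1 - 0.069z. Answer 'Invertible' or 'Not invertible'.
\text{Invertible}

The MA(q) characteristic polynomial is P(z) = 1 - 0.069z.
Invertibility requires all roots to lie outside the unit circle, i.e. |z| > 1 for every root.
This is linear in z: 1 + (-0.069) z = 0  =>  z = -1/(-0.069) = 14.492754,  |z| = 14.492754.
Moduli of all roots: 14.4928.
All moduli strictly greater than 1? Yes.
Verdict: Invertible.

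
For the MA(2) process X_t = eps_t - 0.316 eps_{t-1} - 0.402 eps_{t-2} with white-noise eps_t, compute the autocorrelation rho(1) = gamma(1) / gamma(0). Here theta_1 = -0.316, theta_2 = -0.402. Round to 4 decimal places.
\rho(1) = -0.1498

For an MA(q) process with theta_0 = 1, the autocovariance is
  gamma(k) = sigma^2 * sum_{i=0..q-k} theta_i * theta_{i+k},
and rho(k) = gamma(k) / gamma(0). Sigma^2 cancels.
  numerator   = (1)*(-0.316) + (-0.316)*(-0.402) = -0.188968.
  denominator = (1)^2 + (-0.316)^2 + (-0.402)^2 = 1.26146.
  rho(1) = -0.188968 / 1.26146 = -0.1498.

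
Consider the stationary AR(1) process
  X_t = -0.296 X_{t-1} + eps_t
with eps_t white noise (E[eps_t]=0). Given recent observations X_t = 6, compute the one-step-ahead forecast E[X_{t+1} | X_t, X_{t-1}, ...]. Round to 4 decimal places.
E[X_{t+1} \mid \mathcal F_t] = -1.7760

For an AR(p) model X_t = c + sum_i phi_i X_{t-i} + eps_t, the
one-step-ahead conditional mean is
  E[X_{t+1} | X_t, ...] = c + sum_i phi_i X_{t+1-i}.
Substitute known values:
  E[X_{t+1} | ...] = (-0.296) * (6)
                   = -1.7760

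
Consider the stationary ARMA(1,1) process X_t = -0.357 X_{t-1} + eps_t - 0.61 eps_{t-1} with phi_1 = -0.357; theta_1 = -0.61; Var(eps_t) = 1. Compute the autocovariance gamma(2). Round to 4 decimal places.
\gamma(2) = 0.4818

Multiply the model equation by X_{t-k} and take expectations. With theta_0 = psi_0 = 1 and psi_j the MA(infinity) weights, this gives
  gamma(k) - sum_i phi_i gamma(k-i) = c_k,
  c_k = sigma^2 * sum_{j=k..q} theta_j psi_{j-k}   (c_k = 0 for k > q),
using gamma(-m) = gamma(m).
psi-weights needed (psi_j = theta_j + sum_i phi_i psi_{j-i}):
  psi_1 = theta_1 + phi_1 = -0.61 + (-0.357) = -0.967
Right-hand sides:
  c_0 = sigma^2 (1 + theta_1 psi_1) = 1 * (1 + (-0.61)(-0.967)) = 1 * 1.58987 = 1.58987
  c_1 = sigma^2 theta_1 = 1 * (-0.61) = -0.61
  c_2 = 0
Equations for k = 0 and k = 1 (AR order 1):
  gamma(0) = phi_1 gamma(1) + c_0
  gamma(1) = phi_1 gamma(0) + c_1
Substituting the second into the first: gamma(0) (1 - phi_1^2) = c_0 + phi_1 c_1, so
  gamma(0) = (c_0 + phi_1 c_1) / (1 - phi_1^2) = (1.58987 + (-0.357)(-0.61)) / (1 - (-0.357)^2) = 1.80764 / 0.872551 = 2.071673.
  gamma(1) = phi_1 gamma(0) + c_1 = (-0.357)(2.071673) + (-0.61) = -1.349587.
For k = 2 (> q): gamma(2) = phi_1 gamma(1) = (-0.357)(-1.349587) = 0.481803.
Therefore gamma(2) = 0.4818 (to 4 decimal places).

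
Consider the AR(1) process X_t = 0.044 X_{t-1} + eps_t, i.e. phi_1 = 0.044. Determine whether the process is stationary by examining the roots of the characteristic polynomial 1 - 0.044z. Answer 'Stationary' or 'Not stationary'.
\text{Stationary}

The AR(p) characteristic polynomial is P(z) = 1 - 0.044z.
Stationarity requires all roots to lie outside the unit circle, i.e. |z| > 1 for every root.
This is linear in z: 1 + (-0.044) z = 0  =>  z = -1/(-0.044) = 22.727273,  |z| = 22.727273.
Moduli of all roots: 22.7273.
All moduli strictly greater than 1? Yes.
Verdict: Stationary.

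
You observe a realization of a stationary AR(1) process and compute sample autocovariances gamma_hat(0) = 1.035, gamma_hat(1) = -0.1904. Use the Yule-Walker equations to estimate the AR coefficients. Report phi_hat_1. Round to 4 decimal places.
\hat\phi_{1} = -0.1840

The Yule-Walker equations for an AR(p) process read, in matrix form,
  Gamma_p phi = r_p,   with   (Gamma_p)_{ij} = gamma(|i - j|),
                       (r_p)_i = gamma(i),   i,j = 1..p.
Substitute the sample gammas (Toeplitz matrix and right-hand side of size 1):
  Gamma_p = [[1.035]]
  r_p     = [-0.1904]
With p = 1 this is the single equation gamma(0) phi_1 = gamma(1):
  phi_hat_1 = gamma(1) / gamma(0) = -0.1904 / 1.035 = -0.1840.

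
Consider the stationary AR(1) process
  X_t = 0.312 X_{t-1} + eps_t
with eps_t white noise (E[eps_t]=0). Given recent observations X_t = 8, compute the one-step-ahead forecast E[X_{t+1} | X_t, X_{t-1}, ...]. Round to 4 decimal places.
E[X_{t+1} \mid \mathcal F_t] = 2.4960

For an AR(p) model X_t = c + sum_i phi_i X_{t-i} + eps_t, the
one-step-ahead conditional mean is
  E[X_{t+1} | X_t, ...] = c + sum_i phi_i X_{t+1-i}.
Substitute known values:
  E[X_{t+1} | ...] = (0.312) * (8)
                   = 2.4960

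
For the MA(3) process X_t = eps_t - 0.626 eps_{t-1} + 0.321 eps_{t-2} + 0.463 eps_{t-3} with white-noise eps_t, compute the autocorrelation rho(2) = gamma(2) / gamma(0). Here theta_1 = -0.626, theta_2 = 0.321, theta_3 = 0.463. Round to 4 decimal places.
\rho(2) = 0.0182

For an MA(q) process with theta_0 = 1, the autocovariance is
  gamma(k) = sigma^2 * sum_{i=0..q-k} theta_i * theta_{i+k},
and rho(k) = gamma(k) / gamma(0). Sigma^2 cancels.
  numerator   = (1)*(0.321) + (-0.626)*(0.463) = 0.031162.
  denominator = (1)^2 + (-0.626)^2 + (0.321)^2 + (0.463)^2 = 1.709286.
  rho(2) = 0.031162 / 1.709286 = 0.0182.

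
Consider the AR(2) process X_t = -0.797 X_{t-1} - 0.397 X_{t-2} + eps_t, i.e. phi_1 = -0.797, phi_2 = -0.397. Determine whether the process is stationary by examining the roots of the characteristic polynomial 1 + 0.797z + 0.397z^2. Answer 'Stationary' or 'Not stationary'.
\text{Stationary}

The AR(p) characteristic polynomial is P(z) = 1 + 0.797z + 0.397z^2.
Stationarity requires all roots to lie outside the unit circle, i.e. |z| > 1 for every root.
Set 1 + (0.797) z + (0.397) z^2 = 0, i.e. a z^2 + b z + c = 0 with a = 0.397, b = 0.797, c = 1.
Discriminant D = b^2 - 4ac = (0.797)^2 - 4*(0.397)*1 = 0.635209 - (1.588) = -0.952791.
D < 0, so the roots are the complex-conjugate pair z = (-b +/- i sqrt(-D)) / (2a) = -1.0038 +/- 1.2294i.
For a conjugate pair |z|^2 = z * conj(z) = (product of roots) = c/a = 1/(0.397) = 2.518892, so |z| = sqrt(2.518892) = 1.5871 for both roots.
Moduli of all roots: 1.5871, 1.5871.
All moduli strictly greater than 1? Yes.
Verdict: Stationary.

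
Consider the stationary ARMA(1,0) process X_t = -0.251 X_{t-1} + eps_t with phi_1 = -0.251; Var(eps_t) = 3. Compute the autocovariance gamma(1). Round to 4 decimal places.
\gamma(1) = -0.8036

Multiply the model equation by X_{t-k} and take expectations. With theta_0 = psi_0 = 1 and psi_j the MA(infinity) weights, this gives
  gamma(k) - sum_i phi_i gamma(k-i) = c_k,
  c_k = sigma^2 * sum_{j=k..q} theta_j psi_{j-k}   (c_k = 0 for k > q),
using gamma(-m) = gamma(m).
Pure AR (q = 0): c_0 = sigma^2 = 3, c_k = 0 for k >= 1.
Equations for k = 0 and k = 1 (AR order 1):
  gamma(0) = phi_1 gamma(1) + c_0
  gamma(1) = phi_1 gamma(0) + c_1
Substituting the second into the first: gamma(0) (1 - phi_1^2) = c_0 + phi_1 c_1, so
  gamma(0) = c_0 / (1 - phi_1^2) = 3 / (1 - (-0.251)^2) = 3 / 0.936999 = 3.201711.
  gamma(1) = phi_1 gamma(0) = (-0.251)(3.201711) = -0.803629.
Therefore gamma(1) = -0.8036 (to 4 decimal places).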